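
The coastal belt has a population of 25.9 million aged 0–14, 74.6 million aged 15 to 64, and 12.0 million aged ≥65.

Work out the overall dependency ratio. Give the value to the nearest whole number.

Total dependency ratio: 51

Total dependency ratio = (25.9 + 12.0) / 74.6 × 100 = 37.9 / 74.6 × 100 = 51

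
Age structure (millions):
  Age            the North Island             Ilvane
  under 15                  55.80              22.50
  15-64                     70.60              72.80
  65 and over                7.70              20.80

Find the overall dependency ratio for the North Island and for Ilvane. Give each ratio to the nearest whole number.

the North Island: (55.80 + 7.70) / 70.60 × 100 = 63.50 / 70.60 × 100 = 90
Ilvane: (22.50 + 20.80) / 72.80 × 100 = 43.30 / 72.80 × 100 = 59

the North Island: 90
Ilvane: 59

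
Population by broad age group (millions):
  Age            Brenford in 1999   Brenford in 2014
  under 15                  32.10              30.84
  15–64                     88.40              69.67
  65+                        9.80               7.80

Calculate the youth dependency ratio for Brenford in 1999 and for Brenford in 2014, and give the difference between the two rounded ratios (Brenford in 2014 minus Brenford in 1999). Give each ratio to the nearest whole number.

Brenford in 1999: 36
Brenford in 2014: 44
Difference: +8

Brenford in 1999: 32.10 / 88.40 × 100 = 36
Brenford in 2014: 30.84 / 69.67 × 100 = 44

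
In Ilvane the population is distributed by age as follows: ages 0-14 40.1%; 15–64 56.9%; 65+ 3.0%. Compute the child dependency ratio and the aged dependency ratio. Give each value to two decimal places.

Youth dependency ratio: 70.47
Old-age dependency ratio: 5.27

Youth dependency ratio = 40.1 / 56.9 × 100 = 70.47
Old-age dependency ratio = 3.0 / 56.9 × 100 = 5.27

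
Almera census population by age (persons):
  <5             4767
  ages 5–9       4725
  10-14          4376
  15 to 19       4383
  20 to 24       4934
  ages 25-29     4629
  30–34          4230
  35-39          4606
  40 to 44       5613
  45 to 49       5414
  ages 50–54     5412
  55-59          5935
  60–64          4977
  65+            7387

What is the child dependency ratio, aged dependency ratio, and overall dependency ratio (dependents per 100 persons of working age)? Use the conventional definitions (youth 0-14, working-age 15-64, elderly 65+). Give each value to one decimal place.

0–14: 4767 + 4725 + 4376 = 13868
15–64: 4383 + 4934 + 4629 + 4230 + 4606 + 5613 + 5414 + 5412 + 5935 + 4977 = 50133
65+: 7387
Youth dependency ratio = 13868 / 50133 × 100 = 27.7
Old-age dependency ratio = 7387 / 50133 × 100 = 14.7
Total dependency ratio = (13868 + 7387) / 50133 × 100 = 21255 / 50133 × 100 = 42.4

Youth dependency ratio: 27.7
Old-age dependency ratio: 14.7
Total dependency ratio: 42.4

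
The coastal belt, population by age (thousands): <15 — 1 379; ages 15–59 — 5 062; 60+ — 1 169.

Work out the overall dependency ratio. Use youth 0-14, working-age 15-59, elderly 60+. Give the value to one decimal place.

Total dependency ratio = (1 379 + 1 169) / 5 062 × 100 = 2 548 / 5 062 × 100 = 50.3

Total dependency ratio: 50.3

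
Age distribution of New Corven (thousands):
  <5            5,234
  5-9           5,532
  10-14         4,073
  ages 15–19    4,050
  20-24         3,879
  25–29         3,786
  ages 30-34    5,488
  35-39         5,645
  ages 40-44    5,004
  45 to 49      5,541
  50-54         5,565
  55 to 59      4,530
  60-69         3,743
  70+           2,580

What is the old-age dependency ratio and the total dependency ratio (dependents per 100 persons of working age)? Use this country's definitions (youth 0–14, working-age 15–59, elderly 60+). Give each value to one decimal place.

Old-age dependency ratio: 14.5
Total dependency ratio: 48.7

0–14: 5,234 + 5,532 + 4,073 = 14,839
15–59: 4,050 + 3,879 + 3,786 + 5,488 + 5,645 + 5,004 + 5,541 + 5,565 + 4,530 = 43,488
60+: 3,743 + 2,580 = 6,323
Old-age dependency ratio = 6,323 / 43,488 × 100 = 14.5
Total dependency ratio = (14,839 + 6,323) / 43,488 × 100 = 21,162 / 43,488 × 100 = 48.7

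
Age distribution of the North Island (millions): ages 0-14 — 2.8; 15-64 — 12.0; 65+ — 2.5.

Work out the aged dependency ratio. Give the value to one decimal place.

Old-age dependency ratio = 2.5 / 12.0 × 100 = 20.8

Old-age dependency ratio: 20.8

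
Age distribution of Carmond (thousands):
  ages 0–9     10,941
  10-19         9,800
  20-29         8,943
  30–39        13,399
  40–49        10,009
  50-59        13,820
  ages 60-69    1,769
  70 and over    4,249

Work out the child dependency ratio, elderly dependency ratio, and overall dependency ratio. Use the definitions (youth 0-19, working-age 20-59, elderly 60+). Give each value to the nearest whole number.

Youth dependency ratio: 45
Old-age dependency ratio: 13
Total dependency ratio: 58

0–19: 10,941 + 9,800 = 20,741
20–59: 8,943 + 13,399 + 10,009 + 13,820 = 46,171
60+: 1,769 + 4,249 = 6,018
Youth dependency ratio = 20,741 / 46,171 × 100 = 45
Old-age dependency ratio = 6,018 / 46,171 × 100 = 13
Total dependency ratio = (20,741 + 6,018) / 46,171 × 100 = 26,759 / 46,171 × 100 = 58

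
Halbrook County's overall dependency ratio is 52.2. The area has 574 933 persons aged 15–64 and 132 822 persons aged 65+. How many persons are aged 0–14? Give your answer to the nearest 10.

Aged 0–14: 167 290

Total dependency ratio = (youth + elderly) / working-age × 100
52.2 = (Y + 132 822) / 574 933 × 100
⇒ 167 290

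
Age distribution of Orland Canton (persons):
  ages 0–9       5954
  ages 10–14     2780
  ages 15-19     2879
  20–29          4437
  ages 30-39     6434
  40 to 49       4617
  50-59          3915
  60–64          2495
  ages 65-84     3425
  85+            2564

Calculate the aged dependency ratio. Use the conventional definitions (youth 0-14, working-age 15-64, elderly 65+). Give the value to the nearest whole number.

0–14: 5954 + 2780 = 8734
15–64: 2879 + 4437 + 6434 + 4617 + 3915 + 2495 = 24777
65+: 3425 + 2564 = 5989
Old-age dependency ratio = 5989 / 24777 × 100 = 24

Old-age dependency ratio: 24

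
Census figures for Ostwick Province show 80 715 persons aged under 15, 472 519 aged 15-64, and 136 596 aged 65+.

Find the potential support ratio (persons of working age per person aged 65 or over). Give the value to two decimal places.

Potential support ratio: 3.46

Potential support ratio = 472 519 / 136 596 = 3.46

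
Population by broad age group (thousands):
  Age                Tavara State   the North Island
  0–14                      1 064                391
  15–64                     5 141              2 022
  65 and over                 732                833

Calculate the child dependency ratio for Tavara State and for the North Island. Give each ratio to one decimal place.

Tavara State: 20.7
the North Island: 19.3

Tavara State: 1 064 / 5 141 × 100 = 20.7
the North Island: 391 / 2 022 × 100 = 19.3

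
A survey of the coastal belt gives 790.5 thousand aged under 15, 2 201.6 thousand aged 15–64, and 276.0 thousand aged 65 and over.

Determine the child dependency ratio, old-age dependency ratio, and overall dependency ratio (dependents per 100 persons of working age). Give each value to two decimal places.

Youth dependency ratio = 790.5 / 2 201.6 × 100 = 35.91
Old-age dependency ratio = 276.0 / 2 201.6 × 100 = 12.54
Total dependency ratio = (790.5 + 276.0) / 2 201.6 × 100 = 1 066.5 / 2 201.6 × 100 = 48.44

Youth dependency ratio: 35.91
Old-age dependency ratio: 12.54
Total dependency ratio: 48.44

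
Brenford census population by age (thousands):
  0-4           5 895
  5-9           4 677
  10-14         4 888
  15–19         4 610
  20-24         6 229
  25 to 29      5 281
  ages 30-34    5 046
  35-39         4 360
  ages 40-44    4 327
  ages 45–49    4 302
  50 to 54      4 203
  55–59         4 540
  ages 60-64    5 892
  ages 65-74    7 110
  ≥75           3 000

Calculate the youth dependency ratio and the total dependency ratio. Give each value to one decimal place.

0–14: 5 895 + 4 677 + 4 888 = 15 460
15–64: 4 610 + 6 229 + 5 281 + 5 046 + 4 360 + 4 327 + 4 302 + 4 203 + 4 540 + 5 892 = 48 790
65+: 7 110 + 3 000 = 10 110
Youth dependency ratio = 15 460 / 48 790 × 100 = 31.7
Total dependency ratio = (15 460 + 10 110) / 48 790 × 100 = 25 570 / 48 790 × 100 = 52.4

Youth dependency ratio: 31.7
Total dependency ratio: 52.4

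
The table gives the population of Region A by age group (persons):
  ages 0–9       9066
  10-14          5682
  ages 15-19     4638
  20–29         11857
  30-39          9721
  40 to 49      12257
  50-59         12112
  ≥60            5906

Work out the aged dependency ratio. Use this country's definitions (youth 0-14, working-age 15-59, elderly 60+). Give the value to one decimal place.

0–14: 9066 + 5682 = 14748
15–59: 4638 + 11857 + 9721 + 12257 + 12112 = 50585
60+: 5906
Old-age dependency ratio = 5906 / 50585 × 100 = 11.7

Old-age dependency ratio: 11.7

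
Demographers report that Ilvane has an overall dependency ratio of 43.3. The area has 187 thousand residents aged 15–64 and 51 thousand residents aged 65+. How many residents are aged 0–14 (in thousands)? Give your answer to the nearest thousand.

Total dependency ratio = (youth + elderly) / working-age × 100
43.3 = (Y + 51) / 187 × 100
⇒ 30

Aged 0–14: 30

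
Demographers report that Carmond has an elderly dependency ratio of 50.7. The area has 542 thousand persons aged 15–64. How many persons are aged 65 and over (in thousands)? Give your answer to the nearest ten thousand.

Old-age dependency ratio = elderly / working-age × 100
50.7 = E / 542 × 100
⇒ 270

Aged 65 and over: 270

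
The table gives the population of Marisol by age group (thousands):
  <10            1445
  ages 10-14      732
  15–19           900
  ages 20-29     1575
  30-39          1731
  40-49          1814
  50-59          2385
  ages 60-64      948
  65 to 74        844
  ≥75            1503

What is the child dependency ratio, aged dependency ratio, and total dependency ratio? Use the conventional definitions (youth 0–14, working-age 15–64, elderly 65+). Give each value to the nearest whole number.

0–14: 1445 + 732 = 2177
15–64: 900 + 1575 + 1731 + 1814 + 2385 + 948 = 9353
65+: 844 + 1503 = 2347
Youth dependency ratio = 2177 / 9353 × 100 = 23
Old-age dependency ratio = 2347 / 9353 × 100 = 25
Total dependency ratio = (2177 + 2347) / 9353 × 100 = 4524 / 9353 × 100 = 48

Youth dependency ratio: 23
Old-age dependency ratio: 25
Total dependency ratio: 48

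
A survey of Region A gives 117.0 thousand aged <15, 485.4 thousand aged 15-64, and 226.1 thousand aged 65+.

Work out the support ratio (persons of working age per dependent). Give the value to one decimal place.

Support ratio: 1.4

Support ratio = 485.4 / (117.0 + 226.1) = 485.4 / 343.1 = 1.4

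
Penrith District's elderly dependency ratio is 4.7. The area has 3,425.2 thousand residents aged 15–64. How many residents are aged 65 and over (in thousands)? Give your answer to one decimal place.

Aged 65 and over: 161.0

Old-age dependency ratio = elderly / working-age × 100
4.7 = E / 3,425.2 × 100
⇒ 161.0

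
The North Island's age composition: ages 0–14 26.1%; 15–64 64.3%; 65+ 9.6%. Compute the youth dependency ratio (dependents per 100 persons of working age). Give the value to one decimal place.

Youth dependency ratio: 40.6

Youth dependency ratio = 26.1 / 64.3 × 100 = 40.6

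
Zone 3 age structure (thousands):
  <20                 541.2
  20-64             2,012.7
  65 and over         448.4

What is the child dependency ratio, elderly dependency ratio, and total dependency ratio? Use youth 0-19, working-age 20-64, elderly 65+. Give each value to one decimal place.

Youth dependency ratio = 541.2 / 2,012.7 × 100 = 26.9
Old-age dependency ratio = 448.4 / 2,012.7 × 100 = 22.3
Total dependency ratio = (541.2 + 448.4) / 2,012.7 × 100 = 989.6 / 2,012.7 × 100 = 49.2

Youth dependency ratio: 26.9
Old-age dependency ratio: 22.3
Total dependency ratio: 49.2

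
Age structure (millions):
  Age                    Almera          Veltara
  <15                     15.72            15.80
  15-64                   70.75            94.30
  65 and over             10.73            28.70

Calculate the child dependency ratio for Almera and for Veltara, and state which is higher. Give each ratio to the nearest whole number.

Almera: 15.72 / 70.75 × 100 = 22
Veltara: 15.80 / 94.30 × 100 = 17

Almera: 22
Veltara: 17
Higher: Almera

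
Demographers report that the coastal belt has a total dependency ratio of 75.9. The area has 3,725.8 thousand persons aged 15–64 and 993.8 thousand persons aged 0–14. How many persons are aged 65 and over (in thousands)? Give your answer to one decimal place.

Total dependency ratio = (youth + elderly) / working-age × 100
75.9 = (993.8 + E) / 3,725.8 × 100
⇒ 1,834.1

Aged 65 and over: 1,834.1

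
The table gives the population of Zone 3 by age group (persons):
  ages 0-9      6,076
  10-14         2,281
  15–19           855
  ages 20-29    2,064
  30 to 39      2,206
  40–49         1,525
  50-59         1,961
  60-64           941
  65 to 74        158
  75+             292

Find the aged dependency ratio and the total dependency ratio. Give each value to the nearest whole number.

0–14: 6,076 + 2,281 = 8,357
15–64: 855 + 2,064 + 2,206 + 1,525 + 1,961 + 941 = 9,552
65+: 158 + 292 = 450
Old-age dependency ratio = 450 / 9,552 × 100 = 5
Total dependency ratio = (8,357 + 450) / 9,552 × 100 = 8,807 / 9,552 × 100 = 92

Old-age dependency ratio: 5
Total dependency ratio: 92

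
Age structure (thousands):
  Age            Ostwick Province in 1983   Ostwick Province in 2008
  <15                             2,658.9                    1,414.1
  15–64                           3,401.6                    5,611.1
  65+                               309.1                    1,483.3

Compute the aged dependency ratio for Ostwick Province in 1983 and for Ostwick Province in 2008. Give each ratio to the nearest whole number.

Ostwick Province in 1983: 9
Ostwick Province in 2008: 26

Ostwick Province in 1983: 309.1 / 3,401.6 × 100 = 9
Ostwick Province in 2008: 1,483.3 / 5,611.1 × 100 = 26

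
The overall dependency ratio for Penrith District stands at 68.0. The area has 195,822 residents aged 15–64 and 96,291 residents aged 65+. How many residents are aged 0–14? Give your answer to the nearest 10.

Aged 0–14: 36,870

Total dependency ratio = (youth + elderly) / working-age × 100
68.0 = (Y + 96,291) / 195,822 × 100
⇒ 36,870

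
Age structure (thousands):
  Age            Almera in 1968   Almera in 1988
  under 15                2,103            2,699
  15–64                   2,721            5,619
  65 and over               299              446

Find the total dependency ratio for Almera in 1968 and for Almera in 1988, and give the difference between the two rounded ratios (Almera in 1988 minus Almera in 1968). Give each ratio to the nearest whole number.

Almera in 1968: (2,103 + 299) / 2,721 × 100 = 2,402 / 2,721 × 100 = 88
Almera in 1988: (2,699 + 446) / 5,619 × 100 = 3,145 / 5,619 × 100 = 56

Almera in 1968: 88
Almera in 1988: 56
Difference: -32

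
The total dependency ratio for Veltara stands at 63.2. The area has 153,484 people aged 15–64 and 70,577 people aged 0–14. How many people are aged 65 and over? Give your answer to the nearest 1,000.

Aged 65 and over: 26,000

Total dependency ratio = (youth + elderly) / working-age × 100
63.2 = (70,577 + E) / 153,484 × 100
⇒ 26,000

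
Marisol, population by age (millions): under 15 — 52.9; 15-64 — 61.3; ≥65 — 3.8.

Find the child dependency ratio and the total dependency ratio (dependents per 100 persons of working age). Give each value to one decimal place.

Youth dependency ratio = 52.9 / 61.3 × 100 = 86.3
Total dependency ratio = (52.9 + 3.8) / 61.3 × 100 = 56.7 / 61.3 × 100 = 92.5

Youth dependency ratio: 86.3
Total dependency ratio: 92.5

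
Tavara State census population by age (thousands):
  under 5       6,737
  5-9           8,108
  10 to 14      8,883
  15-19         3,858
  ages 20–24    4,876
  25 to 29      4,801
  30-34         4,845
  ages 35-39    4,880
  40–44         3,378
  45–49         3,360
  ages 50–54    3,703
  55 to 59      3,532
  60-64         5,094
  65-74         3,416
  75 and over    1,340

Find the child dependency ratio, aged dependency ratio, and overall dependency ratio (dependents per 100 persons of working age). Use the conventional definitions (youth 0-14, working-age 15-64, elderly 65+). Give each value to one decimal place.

Youth dependency ratio: 56.1
Old-age dependency ratio: 11.2
Total dependency ratio: 67.3

0–14: 6,737 + 8,108 + 8,883 = 23,728
15–64: 3,858 + 4,876 + 4,801 + 4,845 + 4,880 + 3,378 + 3,360 + 3,703 + 3,532 + 5,094 = 42,327
65+: 3,416 + 1,340 = 4,756
Youth dependency ratio = 23,728 / 42,327 × 100 = 56.1
Old-age dependency ratio = 4,756 / 42,327 × 100 = 11.2
Total dependency ratio = (23,728 + 4,756) / 42,327 × 100 = 28,484 / 42,327 × 100 = 67.3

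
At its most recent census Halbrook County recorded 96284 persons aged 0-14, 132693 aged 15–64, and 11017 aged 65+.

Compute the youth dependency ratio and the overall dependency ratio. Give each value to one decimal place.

Youth dependency ratio: 72.6
Total dependency ratio: 80.9

Youth dependency ratio = 96284 / 132693 × 100 = 72.6
Total dependency ratio = (96284 + 11017) / 132693 × 100 = 107301 / 132693 × 100 = 80.9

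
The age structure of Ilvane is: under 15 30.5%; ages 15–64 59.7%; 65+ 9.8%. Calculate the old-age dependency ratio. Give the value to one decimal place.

Old-age dependency ratio: 16.4

Old-age dependency ratio = 9.8 / 59.7 × 100 = 16.4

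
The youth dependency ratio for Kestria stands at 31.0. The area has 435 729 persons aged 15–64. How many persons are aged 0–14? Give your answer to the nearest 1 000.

Aged 0–14: 135 000

Youth dependency ratio = youth / working-age × 100
31.0 = Y / 435 729 × 100
⇒ 135 000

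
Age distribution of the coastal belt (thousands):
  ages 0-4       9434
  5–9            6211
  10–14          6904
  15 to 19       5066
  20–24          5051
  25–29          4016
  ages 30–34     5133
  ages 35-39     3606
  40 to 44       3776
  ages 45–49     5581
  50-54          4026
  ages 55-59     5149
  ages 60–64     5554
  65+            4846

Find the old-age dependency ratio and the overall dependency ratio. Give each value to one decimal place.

Old-age dependency ratio: 10.3
Total dependency ratio: 58.3

0–14: 9434 + 6211 + 6904 = 22549
15–64: 5066 + 5051 + 4016 + 5133 + 3606 + 3776 + 5581 + 4026 + 5149 + 5554 = 46958
65+: 4846
Old-age dependency ratio = 4846 / 46958 × 100 = 10.3
Total dependency ratio = (22549 + 4846) / 46958 × 100 = 27395 / 46958 × 100 = 58.3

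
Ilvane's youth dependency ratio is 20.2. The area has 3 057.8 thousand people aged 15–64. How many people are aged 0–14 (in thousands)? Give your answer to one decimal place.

Youth dependency ratio = youth / working-age × 100
20.2 = Y / 3 057.8 × 100
⇒ 617.7

Aged 0–14: 617.7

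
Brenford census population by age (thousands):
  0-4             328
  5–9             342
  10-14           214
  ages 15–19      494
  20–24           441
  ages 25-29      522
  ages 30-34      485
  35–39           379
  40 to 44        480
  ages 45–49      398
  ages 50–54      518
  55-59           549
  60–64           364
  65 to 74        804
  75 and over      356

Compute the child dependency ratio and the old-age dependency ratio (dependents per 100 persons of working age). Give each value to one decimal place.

Youth dependency ratio: 19.1
Old-age dependency ratio: 25.1

0–14: 328 + 342 + 214 = 884
15–64: 494 + 441 + 522 + 485 + 379 + 480 + 398 + 518 + 549 + 364 = 4 630
65+: 804 + 356 = 1 160
Youth dependency ratio = 884 / 4 630 × 100 = 19.1
Old-age dependency ratio = 1 160 / 4 630 × 100 = 25.1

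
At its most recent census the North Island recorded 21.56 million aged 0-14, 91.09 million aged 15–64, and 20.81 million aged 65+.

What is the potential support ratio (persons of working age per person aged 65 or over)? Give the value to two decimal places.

Potential support ratio: 4.38

Potential support ratio = 91.09 / 20.81 = 4.38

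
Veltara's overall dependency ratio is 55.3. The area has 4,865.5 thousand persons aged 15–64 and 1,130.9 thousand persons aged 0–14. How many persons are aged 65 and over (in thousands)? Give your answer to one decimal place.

Aged 65 and over: 1,559.7

Total dependency ratio = (youth + elderly) / working-age × 100
55.3 = (1,130.9 + E) / 4,865.5 × 100
⇒ 1,559.7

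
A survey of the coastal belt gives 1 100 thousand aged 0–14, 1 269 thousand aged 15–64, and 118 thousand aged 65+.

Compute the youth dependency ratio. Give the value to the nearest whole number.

Youth dependency ratio: 87

Youth dependency ratio = 1 100 / 1 269 × 100 = 87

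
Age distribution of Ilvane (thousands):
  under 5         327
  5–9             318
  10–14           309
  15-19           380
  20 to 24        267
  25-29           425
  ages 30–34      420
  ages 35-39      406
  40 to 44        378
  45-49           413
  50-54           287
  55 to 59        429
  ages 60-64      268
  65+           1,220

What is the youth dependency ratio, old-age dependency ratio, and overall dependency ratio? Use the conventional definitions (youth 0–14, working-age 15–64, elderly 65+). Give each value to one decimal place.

Youth dependency ratio: 26.0
Old-age dependency ratio: 33.2
Total dependency ratio: 59.2

0–14: 327 + 318 + 309 = 954
15–64: 380 + 267 + 425 + 420 + 406 + 378 + 413 + 287 + 429 + 268 = 3,673
65+: 1,220
Youth dependency ratio = 954 / 3,673 × 100 = 26.0
Old-age dependency ratio = 1,220 / 3,673 × 100 = 33.2
Total dependency ratio = (954 + 1,220) / 3,673 × 100 = 2,174 / 3,673 × 100 = 59.2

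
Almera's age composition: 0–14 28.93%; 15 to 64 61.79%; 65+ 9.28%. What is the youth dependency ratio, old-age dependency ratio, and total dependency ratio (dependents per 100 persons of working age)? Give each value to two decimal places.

Youth dependency ratio: 46.82
Old-age dependency ratio: 15.02
Total dependency ratio: 61.84

Youth dependency ratio = 28.93 / 61.79 × 100 = 46.82
Old-age dependency ratio = 9.28 / 61.79 × 100 = 15.02
Total dependency ratio = (28.93 + 9.28) / 61.79 × 100 = 38.21 / 61.79 × 100 = 61.84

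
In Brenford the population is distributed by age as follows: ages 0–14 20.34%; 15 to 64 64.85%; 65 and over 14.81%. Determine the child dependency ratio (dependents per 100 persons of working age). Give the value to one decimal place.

Youth dependency ratio: 31.4

Youth dependency ratio = 20.34 / 64.85 × 100 = 31.4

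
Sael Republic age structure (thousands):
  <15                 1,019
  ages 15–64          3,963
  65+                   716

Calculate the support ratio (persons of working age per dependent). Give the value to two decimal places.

Support ratio: 2.28

Support ratio = 3,963 / (1,019 + 716) = 3,963 / 1,735 = 2.28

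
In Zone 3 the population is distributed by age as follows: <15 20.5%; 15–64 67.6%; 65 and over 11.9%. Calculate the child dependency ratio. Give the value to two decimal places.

Youth dependency ratio: 30.33

Youth dependency ratio = 20.5 / 67.6 × 100 = 30.33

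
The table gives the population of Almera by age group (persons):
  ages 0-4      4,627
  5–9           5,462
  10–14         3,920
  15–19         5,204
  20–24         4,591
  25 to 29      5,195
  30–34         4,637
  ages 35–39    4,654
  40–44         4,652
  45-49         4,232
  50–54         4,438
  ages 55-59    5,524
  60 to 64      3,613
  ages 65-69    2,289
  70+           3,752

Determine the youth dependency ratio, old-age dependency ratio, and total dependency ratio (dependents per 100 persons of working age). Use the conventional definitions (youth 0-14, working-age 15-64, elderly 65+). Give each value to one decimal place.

0–14: 4,627 + 5,462 + 3,920 = 14,009
15–64: 5,204 + 4,591 + 5,195 + 4,637 + 4,654 + 4,652 + 4,232 + 4,438 + 5,524 + 3,613 = 46,740
65+: 2,289 + 3,752 = 6,041
Youth dependency ratio = 14,009 / 46,740 × 100 = 30.0
Old-age dependency ratio = 6,041 / 46,740 × 100 = 12.9
Total dependency ratio = (14,009 + 6,041) / 46,740 × 100 = 20,050 / 46,740 × 100 = 42.9

Youth dependency ratio: 30.0
Old-age dependency ratio: 12.9
Total dependency ratio: 42.9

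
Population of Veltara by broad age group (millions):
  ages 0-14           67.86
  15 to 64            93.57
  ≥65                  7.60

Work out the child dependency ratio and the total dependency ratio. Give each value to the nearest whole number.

Youth dependency ratio: 73
Total dependency ratio: 81

Youth dependency ratio = 67.86 / 93.57 × 100 = 73
Total dependency ratio = (67.86 + 7.60) / 93.57 × 100 = 75.46 / 93.57 × 100 = 81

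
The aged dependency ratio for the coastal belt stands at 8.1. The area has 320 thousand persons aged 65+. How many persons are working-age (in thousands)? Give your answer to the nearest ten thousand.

Working-age: 3 950

Old-age dependency ratio = elderly / working-age × 100
8.1 = 320 / W × 100
⇒ 3 950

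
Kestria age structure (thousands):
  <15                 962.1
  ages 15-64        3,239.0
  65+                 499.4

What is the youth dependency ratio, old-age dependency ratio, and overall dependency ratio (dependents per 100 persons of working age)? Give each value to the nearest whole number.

Youth dependency ratio = 962.1 / 3,239.0 × 100 = 30
Old-age dependency ratio = 499.4 / 3,239.0 × 100 = 15
Total dependency ratio = (962.1 + 499.4) / 3,239.0 × 100 = 1,461.5 / 3,239.0 × 100 = 45

Youth dependency ratio: 30
Old-age dependency ratio: 15
Total dependency ratio: 45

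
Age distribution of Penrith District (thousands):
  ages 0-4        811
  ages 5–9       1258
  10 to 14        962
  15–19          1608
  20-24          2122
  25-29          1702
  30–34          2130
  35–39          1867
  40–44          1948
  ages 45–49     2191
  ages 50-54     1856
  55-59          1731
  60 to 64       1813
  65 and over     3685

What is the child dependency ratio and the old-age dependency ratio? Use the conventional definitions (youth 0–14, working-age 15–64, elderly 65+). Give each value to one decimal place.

0–14: 811 + 1258 + 962 = 3031
15–64: 1608 + 2122 + 1702 + 2130 + 1867 + 1948 + 2191 + 1856 + 1731 + 1813 = 18968
65+: 3685
Youth dependency ratio = 3031 / 18968 × 100 = 16.0
Old-age dependency ratio = 3685 / 18968 × 100 = 19.4

Youth dependency ratio: 16.0
Old-age dependency ratio: 19.4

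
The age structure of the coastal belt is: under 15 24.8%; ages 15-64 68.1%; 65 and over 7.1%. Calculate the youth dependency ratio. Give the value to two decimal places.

Youth dependency ratio: 36.42

Youth dependency ratio = 24.8 / 68.1 × 100 = 36.42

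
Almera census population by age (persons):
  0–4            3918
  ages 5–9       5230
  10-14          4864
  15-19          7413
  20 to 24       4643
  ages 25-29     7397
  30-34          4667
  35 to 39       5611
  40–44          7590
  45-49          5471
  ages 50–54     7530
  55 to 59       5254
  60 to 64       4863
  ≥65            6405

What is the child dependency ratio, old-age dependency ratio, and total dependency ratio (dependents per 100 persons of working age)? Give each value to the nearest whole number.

0–14: 3918 + 5230 + 4864 = 14012
15–64: 7413 + 4643 + 7397 + 4667 + 5611 + 7590 + 5471 + 7530 + 5254 + 4863 = 60439
65+: 6405
Youth dependency ratio = 14012 / 60439 × 100 = 23
Old-age dependency ratio = 6405 / 60439 × 100 = 11
Total dependency ratio = (14012 + 6405) / 60439 × 100 = 20417 / 60439 × 100 = 34

Youth dependency ratio: 23
Old-age dependency ratio: 11
Total dependency ratio: 34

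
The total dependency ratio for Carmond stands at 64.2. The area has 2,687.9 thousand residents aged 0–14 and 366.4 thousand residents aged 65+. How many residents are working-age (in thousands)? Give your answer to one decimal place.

Working-age: 4,757.5

Total dependency ratio = (youth + elderly) / working-age × 100
64.2 = (2,687.9 + 366.4) / W × 100
⇒ 4,757.5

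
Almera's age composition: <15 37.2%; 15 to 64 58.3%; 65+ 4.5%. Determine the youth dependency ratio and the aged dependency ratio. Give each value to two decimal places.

Youth dependency ratio: 63.81
Old-age dependency ratio: 7.72

Youth dependency ratio = 37.2 / 58.3 × 100 = 63.81
Old-age dependency ratio = 4.5 / 58.3 × 100 = 7.72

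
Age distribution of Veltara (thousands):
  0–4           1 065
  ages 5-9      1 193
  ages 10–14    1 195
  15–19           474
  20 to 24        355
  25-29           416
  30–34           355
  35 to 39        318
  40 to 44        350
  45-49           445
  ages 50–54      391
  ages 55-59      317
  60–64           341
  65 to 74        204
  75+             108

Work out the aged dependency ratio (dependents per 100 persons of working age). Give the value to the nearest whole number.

0–14: 1 065 + 1 193 + 1 195 = 3 453
15–64: 474 + 355 + 416 + 355 + 318 + 350 + 445 + 391 + 317 + 341 = 3 762
65+: 204 + 108 = 312
Old-age dependency ratio = 312 / 3 762 × 100 = 8

Old-age dependency ratio: 8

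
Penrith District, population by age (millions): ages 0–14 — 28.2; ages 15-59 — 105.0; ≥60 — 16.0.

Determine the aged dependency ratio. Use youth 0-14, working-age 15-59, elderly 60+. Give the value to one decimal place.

Old-age dependency ratio: 15.2

Old-age dependency ratio = 16.0 / 105.0 × 100 = 15.2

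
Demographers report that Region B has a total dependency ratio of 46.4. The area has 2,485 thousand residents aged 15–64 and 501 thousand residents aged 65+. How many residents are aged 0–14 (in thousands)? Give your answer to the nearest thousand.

Aged 0–14: 652

Total dependency ratio = (youth + elderly) / working-age × 100
46.4 = (Y + 501) / 2,485 × 100
⇒ 652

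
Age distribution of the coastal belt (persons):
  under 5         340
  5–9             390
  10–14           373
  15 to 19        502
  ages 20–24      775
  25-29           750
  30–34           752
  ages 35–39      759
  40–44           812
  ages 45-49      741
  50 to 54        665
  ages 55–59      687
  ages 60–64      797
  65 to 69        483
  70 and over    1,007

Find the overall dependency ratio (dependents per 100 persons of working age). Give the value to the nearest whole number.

Total dependency ratio: 36

0–14: 340 + 390 + 373 = 1,103
15–64: 502 + 775 + 750 + 752 + 759 + 812 + 741 + 665 + 687 + 797 = 7,240
65+: 483 + 1,007 = 1,490
Total dependency ratio = (1,103 + 1,490) / 7,240 × 100 = 2,593 / 7,240 × 100 = 36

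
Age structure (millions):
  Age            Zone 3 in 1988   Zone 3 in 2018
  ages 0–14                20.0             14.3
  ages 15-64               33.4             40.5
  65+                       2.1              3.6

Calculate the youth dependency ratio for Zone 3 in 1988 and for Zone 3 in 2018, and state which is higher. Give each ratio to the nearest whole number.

Zone 3 in 1988: 20.0 / 33.4 × 100 = 60
Zone 3 in 2018: 14.3 / 40.5 × 100 = 35

Zone 3 in 1988: 60
Zone 3 in 2018: 35
Higher: Zone 3 in 1988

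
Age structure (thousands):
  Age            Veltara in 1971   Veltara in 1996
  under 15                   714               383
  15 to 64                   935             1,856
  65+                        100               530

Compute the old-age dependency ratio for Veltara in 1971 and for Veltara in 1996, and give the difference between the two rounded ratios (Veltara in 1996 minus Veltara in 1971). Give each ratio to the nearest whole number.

Veltara in 1971: 11
Veltara in 1996: 29
Difference: +18

Veltara in 1971: 100 / 935 × 100 = 11
Veltara in 1996: 530 / 1,856 × 100 = 29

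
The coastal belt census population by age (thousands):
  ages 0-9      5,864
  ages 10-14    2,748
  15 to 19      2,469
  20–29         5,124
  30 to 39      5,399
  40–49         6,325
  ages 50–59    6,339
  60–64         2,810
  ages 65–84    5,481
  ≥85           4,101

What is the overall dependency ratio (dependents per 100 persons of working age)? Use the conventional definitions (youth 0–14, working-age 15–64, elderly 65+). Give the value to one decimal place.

Total dependency ratio: 63.9

0–14: 5,864 + 2,748 = 8,612
15–64: 2,469 + 5,124 + 5,399 + 6,325 + 6,339 + 2,810 = 28,466
65+: 5,481 + 4,101 = 9,582
Total dependency ratio = (8,612 + 9,582) / 28,466 × 100 = 18,194 / 28,466 × 100 = 63.9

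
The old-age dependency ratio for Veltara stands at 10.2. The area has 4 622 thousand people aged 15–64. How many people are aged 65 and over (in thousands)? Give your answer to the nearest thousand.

Old-age dependency ratio = elderly / working-age × 100
10.2 = E / 4 622 × 100
⇒ 471

Aged 65 and over: 471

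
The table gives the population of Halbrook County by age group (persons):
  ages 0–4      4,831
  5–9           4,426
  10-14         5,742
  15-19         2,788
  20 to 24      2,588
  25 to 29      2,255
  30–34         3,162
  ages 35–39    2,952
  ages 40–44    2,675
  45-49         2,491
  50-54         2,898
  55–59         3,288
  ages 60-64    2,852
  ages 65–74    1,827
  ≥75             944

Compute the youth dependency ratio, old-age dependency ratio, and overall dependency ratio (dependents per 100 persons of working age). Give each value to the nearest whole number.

Youth dependency ratio: 54
Old-age dependency ratio: 10
Total dependency ratio: 64

0–14: 4,831 + 4,426 + 5,742 = 14,999
15–64: 2,788 + 2,588 + 2,255 + 3,162 + 2,952 + 2,675 + 2,491 + 2,898 + 3,288 + 2,852 = 27,949
65+: 1,827 + 944 = 2,771
Youth dependency ratio = 14,999 / 27,949 × 100 = 54
Old-age dependency ratio = 2,771 / 27,949 × 100 = 10
Total dependency ratio = (14,999 + 2,771) / 27,949 × 100 = 17,770 / 27,949 × 100 = 64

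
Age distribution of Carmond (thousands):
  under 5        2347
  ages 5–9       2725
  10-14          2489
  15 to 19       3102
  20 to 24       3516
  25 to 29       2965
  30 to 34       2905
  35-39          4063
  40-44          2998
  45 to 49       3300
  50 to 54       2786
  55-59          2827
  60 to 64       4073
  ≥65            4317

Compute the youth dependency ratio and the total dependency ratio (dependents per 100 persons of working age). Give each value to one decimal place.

0–14: 2347 + 2725 + 2489 = 7561
15–64: 3102 + 3516 + 2965 + 2905 + 4063 + 2998 + 3300 + 2786 + 2827 + 4073 = 32535
65+: 4317
Youth dependency ratio = 7561 / 32535 × 100 = 23.2
Total dependency ratio = (7561 + 4317) / 32535 × 100 = 11878 / 32535 × 100 = 36.5

Youth dependency ratio: 23.2
Total dependency ratio: 36.5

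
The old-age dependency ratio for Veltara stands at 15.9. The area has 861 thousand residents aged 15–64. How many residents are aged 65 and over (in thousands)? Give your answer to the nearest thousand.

Aged 65 and over: 137

Old-age dependency ratio = elderly / working-age × 100
15.9 = E / 861 × 100
⇒ 137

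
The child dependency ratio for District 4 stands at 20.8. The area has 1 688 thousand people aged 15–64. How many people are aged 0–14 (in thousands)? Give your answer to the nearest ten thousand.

Aged 0–14: 350

Youth dependency ratio = youth / working-age × 100
20.8 = Y / 1 688 × 100
⇒ 350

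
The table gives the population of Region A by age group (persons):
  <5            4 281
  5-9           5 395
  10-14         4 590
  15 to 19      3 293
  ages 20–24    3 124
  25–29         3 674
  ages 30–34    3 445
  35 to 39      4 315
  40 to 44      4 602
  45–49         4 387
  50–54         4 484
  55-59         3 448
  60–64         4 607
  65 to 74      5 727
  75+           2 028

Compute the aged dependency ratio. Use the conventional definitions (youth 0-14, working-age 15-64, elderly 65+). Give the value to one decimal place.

0–14: 4 281 + 5 395 + 4 590 = 14 266
15–64: 3 293 + 3 124 + 3 674 + 3 445 + 4 315 + 4 602 + 4 387 + 4 484 + 3 448 + 4 607 = 39 379
65+: 5 727 + 2 028 = 7 755
Old-age dependency ratio = 7 755 / 39 379 × 100 = 19.7

Old-age dependency ratio: 19.7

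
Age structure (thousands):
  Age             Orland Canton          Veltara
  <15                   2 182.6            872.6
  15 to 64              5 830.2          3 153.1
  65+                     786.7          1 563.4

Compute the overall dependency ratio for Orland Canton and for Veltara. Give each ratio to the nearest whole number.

Orland Canton: 51
Veltara: 77

Orland Canton: (2 182.6 + 786.7) / 5 830.2 × 100 = 2 969.3 / 5 830.2 × 100 = 51
Veltara: (872.6 + 1 563.4) / 3 153.1 × 100 = 2 436.0 / 3 153.1 × 100 = 77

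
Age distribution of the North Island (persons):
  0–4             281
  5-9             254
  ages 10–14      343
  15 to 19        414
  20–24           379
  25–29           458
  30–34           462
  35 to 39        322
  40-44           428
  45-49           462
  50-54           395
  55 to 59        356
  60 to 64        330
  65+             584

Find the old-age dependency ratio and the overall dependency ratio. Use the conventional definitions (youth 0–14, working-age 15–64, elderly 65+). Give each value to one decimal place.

0–14: 281 + 254 + 343 = 878
15–64: 414 + 379 + 458 + 462 + 322 + 428 + 462 + 395 + 356 + 330 = 4006
65+: 584
Old-age dependency ratio = 584 / 4006 × 100 = 14.6
Total dependency ratio = (878 + 584) / 4006 × 100 = 1462 / 4006 × 100 = 36.5

Old-age dependency ratio: 14.6
Total dependency ratio: 36.5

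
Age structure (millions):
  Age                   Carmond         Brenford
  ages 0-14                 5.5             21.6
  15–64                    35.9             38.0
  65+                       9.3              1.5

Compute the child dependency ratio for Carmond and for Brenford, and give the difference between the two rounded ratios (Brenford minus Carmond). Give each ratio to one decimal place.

Carmond: 15.3
Brenford: 56.8
Difference: +41.5

Carmond: 5.5 / 35.9 × 100 = 15.3
Brenford: 21.6 / 38.0 × 100 = 56.8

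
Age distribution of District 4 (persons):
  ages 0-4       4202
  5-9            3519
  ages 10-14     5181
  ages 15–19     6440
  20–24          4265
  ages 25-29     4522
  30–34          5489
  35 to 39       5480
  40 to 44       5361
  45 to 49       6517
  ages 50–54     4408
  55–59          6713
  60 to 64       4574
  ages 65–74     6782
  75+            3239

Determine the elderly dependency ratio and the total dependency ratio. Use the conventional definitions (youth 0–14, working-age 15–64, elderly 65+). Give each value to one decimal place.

0–14: 4202 + 3519 + 5181 = 12902
15–64: 6440 + 4265 + 4522 + 5489 + 5480 + 5361 + 6517 + 4408 + 6713 + 4574 = 53769
65+: 6782 + 3239 = 10021
Old-age dependency ratio = 10021 / 53769 × 100 = 18.6
Total dependency ratio = (12902 + 10021) / 53769 × 100 = 22923 / 53769 × 100 = 42.6

Old-age dependency ratio: 18.6
Total dependency ratio: 42.6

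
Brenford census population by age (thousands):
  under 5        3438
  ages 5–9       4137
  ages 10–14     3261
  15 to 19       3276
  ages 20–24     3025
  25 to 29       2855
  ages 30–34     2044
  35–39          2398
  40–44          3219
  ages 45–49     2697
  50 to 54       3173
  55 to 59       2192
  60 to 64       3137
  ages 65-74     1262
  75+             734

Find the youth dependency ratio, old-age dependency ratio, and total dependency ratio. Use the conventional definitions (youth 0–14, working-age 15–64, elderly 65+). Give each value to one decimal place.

0–14: 3438 + 4137 + 3261 = 10836
15–64: 3276 + 3025 + 2855 + 2044 + 2398 + 3219 + 2697 + 3173 + 2192 + 3137 = 28016
65+: 1262 + 734 = 1996
Youth dependency ratio = 10836 / 28016 × 100 = 38.7
Old-age dependency ratio = 1996 / 28016 × 100 = 7.1
Total dependency ratio = (10836 + 1996) / 28016 × 100 = 12832 / 28016 × 100 = 45.8

Youth dependency ratio: 38.7
Old-age dependency ratio: 7.1
Total dependency ratio: 45.8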